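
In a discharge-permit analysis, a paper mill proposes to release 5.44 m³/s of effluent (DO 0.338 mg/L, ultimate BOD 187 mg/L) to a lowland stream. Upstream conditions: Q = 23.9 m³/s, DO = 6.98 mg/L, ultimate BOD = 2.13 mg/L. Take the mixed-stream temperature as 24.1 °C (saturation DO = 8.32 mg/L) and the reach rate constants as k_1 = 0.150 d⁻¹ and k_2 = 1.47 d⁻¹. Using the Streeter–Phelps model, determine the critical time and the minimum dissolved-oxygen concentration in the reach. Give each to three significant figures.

t_c ≈ 0.993 d; minimum DO ≈ 5.12 mg/L

Mixed DO = (23.9×6.98 + 5.44×0.338)/(23.9+5.44) = 168.7/29.34 = 5.748 mg/L.
Mixed L₀ = (23.9×2.13 + 5.44×187)/(29.34) = 1068/29.34 = 36.41 mg/L.
Initial deficit D₀ = C_s − DO₀ = 8.32 − 5.748 = 2.572 mg/L.
t_c = (1/1.320) ln[(1.47/0.150)(1 − 2.572×1.320/(0.150×36.41))] = 0.7576 × ln(3.709) = 0.9929 d.
D_c = (0.150/1.47) × 36.41 × e^(−0.150×0.9929) = 0.1020 × 36.41 × 0.8616 = 3.201 mg/L.
Minimum DO = 8.32 − 3.201 = 5.119 mg/L.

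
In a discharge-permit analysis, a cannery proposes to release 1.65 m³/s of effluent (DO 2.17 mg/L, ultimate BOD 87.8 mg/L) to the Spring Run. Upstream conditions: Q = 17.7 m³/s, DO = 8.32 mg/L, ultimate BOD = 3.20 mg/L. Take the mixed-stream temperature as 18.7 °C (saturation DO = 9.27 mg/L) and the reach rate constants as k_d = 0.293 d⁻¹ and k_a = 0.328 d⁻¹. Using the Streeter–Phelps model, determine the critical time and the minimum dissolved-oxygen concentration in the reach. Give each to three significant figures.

Mixed DO = (17.7×8.32 + 1.65×2.17)/(17.7+1.65) = 150.8/19.35 = 7.796 mg/L.
Mixed L₀ = (17.7×3.20 + 1.65×87.8)/(19.35) = 201.5/19.35 = 10.41 mg/L.
Initial deficit D₀ = C_s − DO₀ = 9.27 − 7.796 = 1.474 mg/L.
t_c = (1/0.03500) ln[(0.328/0.293)(1 − 1.474×0.03500/(0.293×10.41))] = 28.57 × ln(1.101) = 2.737 d.
D_c = (0.293/0.328) × 10.41 × e^(−0.293×2.737) = 0.8933 × 10.41 × 0.4485 = 4.172 mg/L.
Minimum DO = 9.27 − 4.172 = 5.098 mg/L.

t_c ≈ 2.74 d; minimum DO ≈ 5.10 mg/L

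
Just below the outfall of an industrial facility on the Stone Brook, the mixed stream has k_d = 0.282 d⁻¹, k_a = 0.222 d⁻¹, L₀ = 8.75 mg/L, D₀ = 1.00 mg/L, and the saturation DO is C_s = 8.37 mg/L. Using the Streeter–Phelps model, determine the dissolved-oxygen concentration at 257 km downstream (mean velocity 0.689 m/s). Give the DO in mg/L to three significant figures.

DO ≈ 4.39 mg/L

Travel time t = x/v = 257 km / (0.689 m/s) = 257000 m / 0.689 m/s = 373000 s = 4.317 d.
k_d L₀/(k_a−k_d) = 0.282×8.75/(0.222−0.282) = 2.467/-0.06000 = -41.13 mg/L.
e^(−k_d t) = e^(−0.282×4.317) = 0.2960; e^(−k_a t) = e^(−0.222×4.317) = 0.3835.
D = -41.13 × (0.2960 − 0.3835) + 1.00 × 0.3835 = 3.599 + 0.3835 = 3.983 mg/L.
DO = C_s − D = 8.37 − 3.983 = 4.387 mg/L.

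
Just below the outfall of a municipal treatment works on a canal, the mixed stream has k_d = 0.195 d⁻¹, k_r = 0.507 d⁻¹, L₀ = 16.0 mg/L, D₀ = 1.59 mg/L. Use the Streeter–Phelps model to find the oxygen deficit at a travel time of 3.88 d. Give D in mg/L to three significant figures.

D ≈ 3.52 mg/L

k_d L₀/(k_r−k_d) = 0.195×16.0/(0.507−0.195) = 3.120/0.3120 = 10.00 mg/L.
e^(−k_d t) = e^(−0.195×3.880) = 0.4693; e^(−k_r t) = e^(−0.507×3.880) = 0.1399.
D = 10.00 × (0.4693 − 0.1399) + 1.59 × 0.1399 = 3.294 + 0.2224 = 3.516 mg/L.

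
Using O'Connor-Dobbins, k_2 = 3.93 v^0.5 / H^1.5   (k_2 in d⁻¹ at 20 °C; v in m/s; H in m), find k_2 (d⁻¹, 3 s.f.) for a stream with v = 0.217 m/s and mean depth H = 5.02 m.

k_2 ≈ 0.163 d⁻¹

k_2 = 3.93 × 0.217^0.5 / 5.02^1.5 = 3.93 × 0.4658 / 11.25 = 0.1628 d⁻¹.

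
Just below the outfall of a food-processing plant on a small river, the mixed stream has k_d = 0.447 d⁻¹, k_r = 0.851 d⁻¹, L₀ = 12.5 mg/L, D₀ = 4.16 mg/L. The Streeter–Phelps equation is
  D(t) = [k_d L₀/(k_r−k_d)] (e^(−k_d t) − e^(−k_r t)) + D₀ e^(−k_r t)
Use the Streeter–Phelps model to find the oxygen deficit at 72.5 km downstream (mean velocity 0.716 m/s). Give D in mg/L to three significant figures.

Travel time t = x/v = 72.5 km / (0.716 m/s) = 72500 m / 0.716 m/s = 101300 s = 1.172 d.
k_d L₀/(k_r−k_d) = 0.447×12.5/(0.851−0.447) = 5.588/0.4040 = 13.83 mg/L.
e^(−k_d t) = e^(−0.447×1.172) = 0.5922; e^(−k_r t) = e^(−0.851×1.172) = 0.3689.
D = 13.83 × (0.5922 − 0.3689) + 4.16 × 0.3689 = 3.089 + 1.534 = 4.624 mg/L.

D ≈ 4.62 mg/L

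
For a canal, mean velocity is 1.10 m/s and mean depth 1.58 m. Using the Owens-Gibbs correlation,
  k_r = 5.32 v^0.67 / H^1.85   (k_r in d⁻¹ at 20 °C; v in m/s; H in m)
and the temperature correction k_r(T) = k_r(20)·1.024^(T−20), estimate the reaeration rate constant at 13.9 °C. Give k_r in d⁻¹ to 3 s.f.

k_r ≈ 2.11 d⁻¹

k_r(20) = 5.32 × 1.10^0.67 / 1.58^1.85 = 5.32 × 1.066 / 2.331 = 2.433 d⁻¹.
k_r(13.9) = 2.433 × 1.024^(13.9−20) = 2.433 × 0.8653 = 2.105 d⁻¹.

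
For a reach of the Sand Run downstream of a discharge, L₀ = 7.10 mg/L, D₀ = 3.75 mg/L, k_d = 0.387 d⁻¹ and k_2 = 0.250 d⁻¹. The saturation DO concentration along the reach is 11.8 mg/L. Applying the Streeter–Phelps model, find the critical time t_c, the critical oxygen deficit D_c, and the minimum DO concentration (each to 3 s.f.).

t_c ≈ 1.94 d; D_c ≈ 5.19 mg/L; min DO ≈ 6.61 mg/L

At the critical point dD/dt = 0, so k_d L₀ e^(−k_d t) = k_2 D. Substituting D(t) from the Streeter–Phelps equation and solving for t gives
t_c = ln[(k_2/k_d)(1 − D₀(k_2−k_d)/(k_d L₀))] / (k_2−k_d).
Here k_2−k_d = -0.1370 d⁻¹ and 1 − D₀(k_2−k_d)/(k_d L₀) = 1 − 3.75×-0.1370/(0.387×7.10) = 1.187, so
t_c = ln(0.6460 × 1.187) / -0.1370 = -0.2656 / -0.1370 = 1.938 d.
D_c = (k_d/k_2) L₀ e^(−k_d t_c) = (0.387/0.250) × 7.10 × e^(−0.387×1.938) = 1.548 × 7.10 × 0.4723 = 5.191 mg/L.
Minimum DO = C_s − D_c = 11.8 − 5.191 = 6.609 mg/L.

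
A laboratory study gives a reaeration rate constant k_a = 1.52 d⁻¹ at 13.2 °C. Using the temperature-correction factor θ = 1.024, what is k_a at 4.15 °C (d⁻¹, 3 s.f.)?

k_a(T₂) = k_a(T₁) · θ^(T₂−T₁) = 1.52 × 1.024^(4.15−13.2)
= 1.52 × 1.024^-9.05 = 1.52 × 0.8068 = 1.226 d⁻¹.

k_a ≈ 1.23 d⁻¹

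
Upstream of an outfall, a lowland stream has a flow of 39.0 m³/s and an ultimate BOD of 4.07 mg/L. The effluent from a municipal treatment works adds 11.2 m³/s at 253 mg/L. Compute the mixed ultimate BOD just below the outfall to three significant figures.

Flow-weighted mixing: C = (Q_r C_r + Q_w C_w)/(Q_r + Q_w)
= (39.0×4.07 + 11.2×253)/(39.0 + 11.2) = 2992/50.20 = 59.61 mg/L.

59.6 mg/L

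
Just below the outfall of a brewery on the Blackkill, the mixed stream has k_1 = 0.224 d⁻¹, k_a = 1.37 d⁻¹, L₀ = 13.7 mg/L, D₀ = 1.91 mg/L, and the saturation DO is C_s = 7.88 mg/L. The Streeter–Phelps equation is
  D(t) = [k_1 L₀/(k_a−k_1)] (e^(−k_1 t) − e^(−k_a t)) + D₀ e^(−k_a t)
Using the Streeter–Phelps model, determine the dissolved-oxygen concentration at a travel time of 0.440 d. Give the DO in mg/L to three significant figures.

DO ≈ 5.87 mg/L

k_1 L₀/(k_a−k_1) = 0.224×13.7/(1.37−0.224) = 3.069/1.146 = 2.678 mg/L.
e^(−k_1 t) = e^(−0.224×0.4400) = 0.9061; e^(−k_a t) = e^(−1.37×0.4400) = 0.5473.
D = 2.678 × (0.9061 − 0.5473) + 1.91 × 0.5473 = 0.9610 + 1.045 = 2.006 mg/L.
DO = C_s − D = 7.88 − 2.006 = 5.874 mg/L.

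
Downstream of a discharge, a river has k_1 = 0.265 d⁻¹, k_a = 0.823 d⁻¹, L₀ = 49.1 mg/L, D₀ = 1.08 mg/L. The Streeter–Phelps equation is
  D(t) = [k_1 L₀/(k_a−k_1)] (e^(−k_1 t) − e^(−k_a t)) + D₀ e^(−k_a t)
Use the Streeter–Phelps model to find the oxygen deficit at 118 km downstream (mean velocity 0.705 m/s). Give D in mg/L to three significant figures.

D ≈ 9.44 mg/L

Travel time t = x/v = 118 km / (0.705 m/s) = 118000 m / 0.705 m/s = 167400 s = 1.937 d.
k_1 L₀/(k_a−k_1) = 0.265×49.1/(0.823−0.265) = 13.01/0.5580 = 23.32 mg/L.
e^(−k_1 t) = e^(−0.265×1.937) = 0.5985; e^(−k_a t) = e^(−0.823×1.937) = 0.2030.
D = 23.32 × (0.5985 − 0.2030) + 1.08 × 0.2030 = 9.221 + 0.2193 = 9.440 mg/L.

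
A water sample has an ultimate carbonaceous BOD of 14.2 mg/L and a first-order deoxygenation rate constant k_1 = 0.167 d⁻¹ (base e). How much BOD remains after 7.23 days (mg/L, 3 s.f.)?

L ≈ 4.25 mg/L

L_t = L₀ e^(−k_1 t) = 14.2 × e^(−0.167×7.23) = 14.2 × 0.2990 = 4.245 mg/L.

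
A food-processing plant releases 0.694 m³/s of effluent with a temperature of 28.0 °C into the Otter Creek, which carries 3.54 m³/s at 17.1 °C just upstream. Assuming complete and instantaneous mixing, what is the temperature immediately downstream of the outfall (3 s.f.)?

Flow-weighted mixing: C = (Q_r C_r + Q_w C_w)/(Q_r + Q_w)
= (3.54×17.1 + 0.694×28.0)/(3.54 + 0.694) = 79.97/4.234 = 18.89 °C.

18.9 °C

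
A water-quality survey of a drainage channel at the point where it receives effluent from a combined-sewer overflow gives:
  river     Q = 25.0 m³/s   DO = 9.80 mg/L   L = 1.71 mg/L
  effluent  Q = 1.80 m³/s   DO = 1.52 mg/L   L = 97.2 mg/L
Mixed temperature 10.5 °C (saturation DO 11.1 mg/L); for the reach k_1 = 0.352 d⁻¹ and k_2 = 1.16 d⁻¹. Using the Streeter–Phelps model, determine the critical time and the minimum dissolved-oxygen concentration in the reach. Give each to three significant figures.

Mixed DO = (25.0×9.80 + 1.80×1.52)/(25.0+1.80) = 247.7/26.80 = 9.244 mg/L.
Mixed L₀ = (25.0×1.71 + 1.80×97.2)/(26.80) = 217.7/26.80 = 8.124 mg/L.
Initial deficit D₀ = C_s − DO₀ = 11.1 − 9.244 = 1.856 mg/L.
t_c = (1/0.8080) ln[(1.16/0.352)(1 − 1.856×0.8080/(0.352×8.124))] = 1.238 × ln(1.567) = 0.5559 d.
D_c = (0.352/1.16) × 8.124 × e^(−0.352×0.5559) = 0.3034 × 8.124 × 0.8223 = 2.027 mg/L.
Minimum DO = 11.1 − 2.027 = 9.073 mg/L.

t_c ≈ 0.556 d; minimum DO ≈ 9.07 mg/L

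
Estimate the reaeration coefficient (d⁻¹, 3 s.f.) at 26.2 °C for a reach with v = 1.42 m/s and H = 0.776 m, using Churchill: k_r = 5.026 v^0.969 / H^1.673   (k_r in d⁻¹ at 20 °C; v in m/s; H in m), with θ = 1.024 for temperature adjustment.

k_r(20) = 5.026 × 1.42^0.969 / 0.776^1.673 = 5.026 × 1.405 / 0.6542 = 10.79 d⁻¹.
k_r(26.2) = 10.79 × 1.024^(26.2−20) = 10.79 × 1.158 = 12.50 d⁻¹.

k_r ≈ 12.5 d⁻¹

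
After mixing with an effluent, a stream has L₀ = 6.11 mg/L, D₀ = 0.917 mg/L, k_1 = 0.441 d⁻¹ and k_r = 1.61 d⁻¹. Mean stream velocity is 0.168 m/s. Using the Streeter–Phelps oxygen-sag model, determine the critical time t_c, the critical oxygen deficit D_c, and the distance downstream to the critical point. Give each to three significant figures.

t_c = [1/(k_r−k_1)] ln[(k_r/k_1)(1 − D₀(k_r−k_1)/(k_1 L₀))]
= [1/(1.61−0.441)] ln[(1.61/0.441)(1 − 0.917×1.169/(0.441×6.11))]
= (1/1.169) ln[3.651 × 0.6022] = 0.8554 × ln(2.198) = 0.8554 × 0.7877 = 0.6738 d.
L(t_c) = L₀ e^(−k_1 t_c) = 6.11 × 0.7429 = 4.539 mg/L, and at the critical point k_r D_c = k_1 L, so D_c = (0.441/1.61) × 4.539 = 1.243 mg/L.
x_c = v t_c = 0.168 m/s × 0.6738 d × 86400 s/d = 9781 m ≈ 9.78 km.

t_c ≈ 0.674 d; D_c ≈ 1.24 mg/L; x_c ≈ 9.78 km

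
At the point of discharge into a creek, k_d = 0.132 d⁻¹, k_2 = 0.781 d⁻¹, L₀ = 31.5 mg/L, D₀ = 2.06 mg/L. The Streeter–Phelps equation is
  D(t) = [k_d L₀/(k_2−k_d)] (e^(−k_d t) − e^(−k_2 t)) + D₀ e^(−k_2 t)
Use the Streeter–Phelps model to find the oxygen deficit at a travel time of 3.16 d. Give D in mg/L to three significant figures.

k_d L₀/(k_2−k_d) = 0.132×31.5/(0.781−0.132) = 4.158/0.6490 = 6.407 mg/L.
e^(−k_d t) = e^(−0.132×3.160) = 0.6589; e^(−k_2 t) = e^(−0.781×3.160) = 0.08476.
D = 6.407 × (0.6589 − 0.08476) + 2.06 × 0.08476 = 3.679 + 0.1746 = 3.853 mg/L.

D ≈ 3.85 mg/L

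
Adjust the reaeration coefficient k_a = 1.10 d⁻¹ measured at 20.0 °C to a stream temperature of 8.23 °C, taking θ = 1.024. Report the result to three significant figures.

k_a ≈ 0.832 d⁻¹

k_a(T₂) = k_a(T₁) · θ^(T₂−T₁) = 1.10 × 1.024^(8.23−20.0)
= 1.10 × 1.024^-11.8 = 1.10 × 0.7564 = 0.8321 d⁻¹.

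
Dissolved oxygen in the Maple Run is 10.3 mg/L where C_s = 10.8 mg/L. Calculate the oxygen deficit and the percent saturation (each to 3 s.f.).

D ≈ 0.500 mg/L; 95.4 % saturation

D = C_s − C = 10.8 − 10.3 = 0.500 mg/L.
% saturation = 10.3/10.8 × 100 = 95.4 %.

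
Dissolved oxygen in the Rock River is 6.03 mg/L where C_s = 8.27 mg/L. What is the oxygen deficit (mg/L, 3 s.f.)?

D = C_s − C = 8.27 − 6.03 = 2.24 mg/L.

D ≈ 2.24 mg/L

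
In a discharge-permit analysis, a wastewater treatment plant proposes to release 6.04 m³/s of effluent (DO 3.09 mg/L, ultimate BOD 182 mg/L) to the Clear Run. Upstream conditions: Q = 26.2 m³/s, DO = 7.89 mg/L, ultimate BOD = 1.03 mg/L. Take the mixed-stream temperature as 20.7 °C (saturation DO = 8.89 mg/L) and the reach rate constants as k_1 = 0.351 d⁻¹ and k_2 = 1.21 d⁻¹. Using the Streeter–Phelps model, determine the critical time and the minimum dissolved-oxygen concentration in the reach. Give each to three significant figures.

t_c ≈ 1.27 d; minimum DO ≈ 2.41 mg/L

Mixed DO = (26.2×7.89 + 6.04×3.09)/(26.2+6.04) = 225.4/32.24 = 6.991 mg/L.
Mixed L₀ = (26.2×1.03 + 6.04×182)/(32.24) = 1126/32.24 = 34.93 mg/L.
Initial deficit D₀ = C_s − DO₀ = 8.89 − 6.991 = 1.899 mg/L.
t_c = (1/0.8590) ln[(1.21/0.351)(1 − 1.899×0.8590/(0.351×34.93))] = 1.164 × ln(2.989) = 1.275 d.
D_c = (0.351/1.21) × 34.93 × e^(−0.351×1.275) = 0.2901 × 34.93 × 0.6393 = 6.479 mg/L.
Minimum DO = 8.89 − 6.479 = 2.411 mg/L.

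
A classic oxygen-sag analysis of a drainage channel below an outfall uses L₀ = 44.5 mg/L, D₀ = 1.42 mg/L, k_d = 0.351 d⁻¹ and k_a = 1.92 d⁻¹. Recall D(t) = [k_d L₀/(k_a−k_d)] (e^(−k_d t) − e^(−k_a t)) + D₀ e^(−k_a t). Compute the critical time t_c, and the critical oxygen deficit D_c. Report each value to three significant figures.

t_c ≈ 0.985 d; D_c ≈ 5.76 mg/L

t_c = [1/(k_a−k_d)] ln[(k_a/k_d)(1 − D₀(k_a−k_d)/(k_d L₀))]
= [1/(1.92−0.351)] ln[(1.92/0.351)(1 − 1.42×1.569/(0.351×44.5))]
= (1/1.569) ln[5.470 × 0.8574] = 0.6373 × ln(4.690) = 0.6373 × 1.545 = 0.9850 d.
D_c = (k_d/k_a) L₀ e^(−k_d t_c) = (0.351/1.92) × 44.5 × e^(−0.351×0.9850) = 0.1828 × 44.5 × 0.7077 = 5.757 mg/L.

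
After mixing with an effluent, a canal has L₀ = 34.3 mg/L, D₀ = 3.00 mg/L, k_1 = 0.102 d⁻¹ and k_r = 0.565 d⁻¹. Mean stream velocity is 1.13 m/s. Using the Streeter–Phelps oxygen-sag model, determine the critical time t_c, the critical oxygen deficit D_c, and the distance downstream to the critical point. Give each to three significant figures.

t_c ≈ 2.60 d; D_c ≈ 4.75 mg/L; x_c ≈ 254 km

With k_r/k_1 = 5.539 and 1 − D₀(k_r−k_1)/(k_1 L₀) = 0.6030,
t_c = ln(5.539 × 0.6030) / (0.565 − 0.102) = ln(3.340) / 0.4630 = 1.206/0.4630 = 2.605 d.
D_c = (k_1/k_r) L₀ e^(−k_1 t_c) = (0.102/0.565) × 34.3 × e^(−0.102×2.605) = 0.1805 × 34.3 × 0.7667 = 4.747 mg/L.
x_c = v t_c = 1.13 m/s × 2.605 d × 86400 s/d = 254300 m ≈ 254 km.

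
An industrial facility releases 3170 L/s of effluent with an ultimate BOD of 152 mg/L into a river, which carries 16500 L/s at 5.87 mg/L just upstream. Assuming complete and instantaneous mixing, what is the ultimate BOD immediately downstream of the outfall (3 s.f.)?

29.4 mg/L

Flow-weighted mixing: C = (Q_r C_r + Q_w C_w)/(Q_r + Q_w)
= (16500×5.87 + 3170×152)/(16500 + 3170) = 578700/19670 = 29.42 mg/L.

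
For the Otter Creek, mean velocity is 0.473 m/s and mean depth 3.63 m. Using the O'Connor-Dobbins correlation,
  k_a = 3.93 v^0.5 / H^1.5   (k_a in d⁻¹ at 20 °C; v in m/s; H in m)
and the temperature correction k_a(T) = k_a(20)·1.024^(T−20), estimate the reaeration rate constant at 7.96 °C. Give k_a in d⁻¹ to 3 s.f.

k_a ≈ 0.294 d⁻¹

k_a(20) = 3.93 × 0.473^0.5 / 3.63^1.5 = 3.93 × 0.6877 / 6.916 = 0.3908 d⁻¹.
k_a(7.96) = 0.3908 × 1.024^(7.96−20) = 0.3908 × 0.7516 = 0.2937 d⁻¹.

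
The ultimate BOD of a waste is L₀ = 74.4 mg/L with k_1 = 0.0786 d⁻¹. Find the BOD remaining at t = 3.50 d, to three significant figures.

L_t = L₀ e^(−k_1 t) = 74.4 × e^(−0.0786×3.50) = 74.4 × 0.7595 = 56.51 mg/L.

L ≈ 56.5 mg/L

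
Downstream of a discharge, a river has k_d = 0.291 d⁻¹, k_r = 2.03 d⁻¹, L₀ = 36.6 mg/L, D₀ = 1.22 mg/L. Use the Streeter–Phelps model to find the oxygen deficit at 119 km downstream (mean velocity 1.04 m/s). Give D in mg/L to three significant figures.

D ≈ 3.83 mg/L

Travel time t = x/v = 119 km / (1.04 m/s) = 119000 m / 1.04 m/s = 114400 s = 1.324 d.
k_d L₀/(k_r−k_d) = 0.291×36.6/(2.03−0.291) = 10.65/1.739 = 6.125 mg/L.
e^(−k_d t) = e^(−0.291×1.324) = 0.6802; e^(−k_r t) = e^(−2.03×1.324) = 0.06799.
D = 6.125 × (0.6802 − 0.06799) + 1.22 × 0.06799 = 3.749 + 0.08295 = 3.832 mg/L.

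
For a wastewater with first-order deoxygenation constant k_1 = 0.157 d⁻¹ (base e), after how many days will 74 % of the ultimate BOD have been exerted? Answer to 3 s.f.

t ≈ 8.58 d

y/L₀ = 1 − e^(−k_1 t) = 0.74 ⇒ e^(−k_1 t) = 0.260
t = −ln(0.260) / 0.157 = 1.347 / 0.157 = 8.580 d.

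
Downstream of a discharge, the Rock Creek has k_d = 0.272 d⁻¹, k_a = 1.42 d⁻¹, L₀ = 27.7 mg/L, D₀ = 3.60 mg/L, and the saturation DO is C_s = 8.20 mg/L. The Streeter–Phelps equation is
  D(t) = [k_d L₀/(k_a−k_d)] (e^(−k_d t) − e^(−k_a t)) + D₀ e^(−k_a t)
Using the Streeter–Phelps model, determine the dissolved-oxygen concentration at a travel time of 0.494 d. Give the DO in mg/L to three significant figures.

k_d L₀/(k_a−k_d) = 0.272×27.7/(1.42−0.272) = 7.534/1.148 = 6.563 mg/L.
e^(−k_d t) = e^(−0.272×0.4940) = 0.8743; e^(−k_a t) = e^(−1.42×0.4940) = 0.4959.
D = 6.563 × (0.8743 − 0.4959) + 3.60 × 0.4959 = 2.484 + 1.785 = 4.269 mg/L.
DO = C_s − D = 8.20 − 4.269 = 3.931 mg/L.

DO ≈ 3.93 mg/L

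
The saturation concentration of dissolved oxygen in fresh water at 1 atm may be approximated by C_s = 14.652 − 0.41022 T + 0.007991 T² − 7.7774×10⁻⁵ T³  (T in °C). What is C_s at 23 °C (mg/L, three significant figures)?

C_s ≈ 8.50 mg/L

C_s = 14.652 − 0.41022×23 + 0.007991×23² − 7.7774×10⁻⁵×23³ = 8.498 mg/L.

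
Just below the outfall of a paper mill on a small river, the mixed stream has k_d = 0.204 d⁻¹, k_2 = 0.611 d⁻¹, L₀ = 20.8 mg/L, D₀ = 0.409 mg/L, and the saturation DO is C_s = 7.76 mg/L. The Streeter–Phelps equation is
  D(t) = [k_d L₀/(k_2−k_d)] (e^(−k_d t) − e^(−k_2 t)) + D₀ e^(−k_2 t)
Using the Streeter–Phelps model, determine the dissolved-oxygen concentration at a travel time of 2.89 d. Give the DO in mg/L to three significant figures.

DO ≈ 3.69 mg/L

k_d L₀/(k_2−k_d) = 0.204×20.8/(0.611−0.204) = 4.243/0.4070 = 10.43 mg/L.
e^(−k_d t) = e^(−0.204×2.890) = 0.5546; e^(−k_2 t) = e^(−0.611×2.890) = 0.1711.
D = 10.43 × (0.5546 − 0.1711) + 0.409 × 0.1711 = 3.998 + 0.06996 = 4.068 mg/L.
DO = C_s − D = 7.76 − 4.068 = 3.692 mg/L.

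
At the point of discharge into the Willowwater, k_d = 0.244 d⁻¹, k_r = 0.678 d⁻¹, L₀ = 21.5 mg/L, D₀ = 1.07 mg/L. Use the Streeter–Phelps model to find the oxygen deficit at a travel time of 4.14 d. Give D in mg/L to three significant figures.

k_d L₀/(k_r−k_d) = 0.244×21.5/(0.678−0.244) = 5.246/0.4340 = 12.09 mg/L.
e^(−k_d t) = e^(−0.244×4.140) = 0.3642; e^(−k_r t) = e^(−0.678×4.140) = 0.06039.
D = 12.09 × (0.3642 − 0.06039) + 1.07 × 0.06039 = 3.672 + 0.06462 = 3.736 mg/L.

D ≈ 3.74 mg/L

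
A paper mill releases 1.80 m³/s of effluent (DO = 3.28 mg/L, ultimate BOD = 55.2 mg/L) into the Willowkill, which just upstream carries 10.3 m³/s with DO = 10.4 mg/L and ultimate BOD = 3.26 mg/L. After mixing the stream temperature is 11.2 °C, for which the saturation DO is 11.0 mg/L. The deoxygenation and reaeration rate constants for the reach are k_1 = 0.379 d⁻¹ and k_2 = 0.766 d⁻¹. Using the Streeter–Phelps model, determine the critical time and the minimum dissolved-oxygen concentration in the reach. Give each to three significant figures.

Mixed DO = (10.3×10.4 + 1.80×3.28)/(10.3+1.80) = 113.0/12.10 = 9.341 mg/L.
Mixed L₀ = (10.3×3.26 + 1.80×55.2)/(12.10) = 132.9/12.10 = 10.99 mg/L.
Initial deficit D₀ = C_s − DO₀ = 11.0 − 9.341 = 1.659 mg/L.
t_c = (1/0.3870) ln[(0.766/0.379)(1 − 1.659×0.3870/(0.379×10.99))] = 2.584 × ln(1.709) = 1.385 d.
D_c = (0.379/0.766) × 10.99 × e^(−0.379×1.385) = 0.4948 × 10.99 × 0.5915 = 3.215 mg/L.
Minimum DO = 11.0 − 3.215 = 7.785 mg/L.

t_c ≈ 1.39 d; minimum DO ≈ 7.78 mg/L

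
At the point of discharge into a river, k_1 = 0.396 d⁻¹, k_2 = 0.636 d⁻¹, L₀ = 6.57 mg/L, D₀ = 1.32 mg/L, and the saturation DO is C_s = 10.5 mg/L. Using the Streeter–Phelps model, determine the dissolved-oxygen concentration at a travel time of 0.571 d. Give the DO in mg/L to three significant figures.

k_1 L₀/(k_2−k_1) = 0.396×6.57/(0.636−0.396) = 2.602/0.2400 = 10.84 mg/L.
e^(−k_1 t) = e^(−0.396×0.5710) = 0.7976; e^(−k_2 t) = e^(−0.636×0.5710) = 0.6955.
D = 10.84 × (0.7976 − 0.6955) + 1.32 × 0.6955 = 1.107 + 0.9180 = 2.025 mg/L.
DO = C_s − D = 10.5 − 2.025 = 8.475 mg/L.

DO ≈ 8.47 mg/L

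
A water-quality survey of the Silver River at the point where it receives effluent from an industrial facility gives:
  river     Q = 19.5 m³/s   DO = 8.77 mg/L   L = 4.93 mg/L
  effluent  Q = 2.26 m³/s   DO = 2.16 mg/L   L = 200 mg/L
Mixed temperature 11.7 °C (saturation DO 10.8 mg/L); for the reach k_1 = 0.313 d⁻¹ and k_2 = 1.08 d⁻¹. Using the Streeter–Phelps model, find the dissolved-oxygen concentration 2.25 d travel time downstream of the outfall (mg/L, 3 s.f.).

Mixed DO = (19.5×8.77 + 2.26×2.16)/(19.5+2.26) = 175.9/21.76 = 8.083 mg/L.
Mixed L₀ = (19.5×4.93 + 2.26×200)/(21.76) = 548.1/21.76 = 25.19 mg/L.
Initial deficit D₀ = C_s − DO₀ = 10.8 − 8.083 = 2.717 mg/L.
D(2.25) = [0.313×25.19/(1.08−0.313)](e^(−0.313×2.25) − e^(−1.08×2.25)) + 2.717 e^(−1.08×2.25)
= 10.28 × (0.4945 − 0.08804) + 2.717 × 0.08804 = 4.417 mg/L.
DO = 10.8 − 4.417 = 6.383 mg/L.

DO ≈ 6.38 mg/L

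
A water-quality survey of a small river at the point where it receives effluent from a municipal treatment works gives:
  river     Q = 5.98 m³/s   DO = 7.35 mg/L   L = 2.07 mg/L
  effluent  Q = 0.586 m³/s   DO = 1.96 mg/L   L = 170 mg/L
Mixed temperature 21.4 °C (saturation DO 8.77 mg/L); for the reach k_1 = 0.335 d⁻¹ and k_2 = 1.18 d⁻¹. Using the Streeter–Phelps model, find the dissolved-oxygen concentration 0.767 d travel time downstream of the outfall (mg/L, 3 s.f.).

DO ≈ 5.51 mg/L

Mixed DO = (5.98×7.35 + 0.586×1.96)/(5.98+0.586) = 45.10/6.566 = 6.869 mg/L.
Mixed L₀ = (5.98×2.07 + 0.586×170)/(6.566) = 112.0/6.566 = 17.06 mg/L.
Initial deficit D₀ = C_s − DO₀ = 8.77 − 6.869 = 1.901 mg/L.
D(0.767) = [0.335×17.06/(1.18−0.335)](e^(−0.335×0.767) − e^(−1.18×0.767)) + 1.901 e^(−1.18×0.767)
= 6.762 × (0.7734 − 0.4045) + 1.901 × 0.4045 = 3.264 mg/L.
DO = 8.77 − 3.264 = 5.506 mg/L.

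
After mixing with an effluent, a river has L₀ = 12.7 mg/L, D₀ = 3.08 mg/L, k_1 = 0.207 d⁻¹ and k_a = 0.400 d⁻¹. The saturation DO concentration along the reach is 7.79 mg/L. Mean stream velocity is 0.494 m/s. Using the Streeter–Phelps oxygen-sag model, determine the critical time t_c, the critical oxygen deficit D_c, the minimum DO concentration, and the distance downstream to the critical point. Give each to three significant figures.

t_c ≈ 2.09 d; D_c ≈ 4.27 mg/L; min DO ≈ 3.52 mg/L; x_c ≈ 89.0 km

At the critical point dD/dt = 0, so k_1 L₀ e^(−k_1 t) = k_a D. Substituting D(t) from the Streeter–Phelps equation and solving for t gives
t_c = ln[(k_a/k_1)(1 − D₀(k_a−k_1)/(k_1 L₀))] / (k_a−k_1).
Here k_a−k_1 = 0.1930 d⁻¹ and 1 − D₀(k_a−k_1)/(k_1 L₀) = 1 − 3.08×0.1930/(0.207×12.7) = 0.7739, so
t_c = ln(1.932 × 0.7739) / 0.1930 = 0.4024 / 0.1930 = 2.085 d.
L(t_c) = L₀ e^(−k_1 t_c) = 12.7 × 0.6495 = 8.248 mg/L, and at the critical point k_a D_c = k_1 L, so D_c = (0.207/0.400) × 8.248 = 4.268 mg/L.
Minimum DO = C_s − D_c = 7.79 − 4.268 = 3.522 mg/L.
x_c = v t_c = 0.494 m/s × 2.085 d × 86400 s/d = 88990 m ≈ 89.0 km.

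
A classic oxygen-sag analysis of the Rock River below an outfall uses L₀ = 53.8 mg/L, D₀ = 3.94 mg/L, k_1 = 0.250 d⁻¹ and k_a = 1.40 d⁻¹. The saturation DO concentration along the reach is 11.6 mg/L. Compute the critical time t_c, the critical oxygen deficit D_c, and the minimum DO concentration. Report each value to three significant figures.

t_c ≈ 1.14 d; D_c ≈ 7.22 mg/L; min DO ≈ 4.38 mg/L

t_c = [1/(k_a−k_1)] ln[(k_a/k_1)(1 − D₀(k_a−k_1)/(k_1 L₀))]
= [1/(1.40−0.250)] ln[(1.40/0.250)(1 − 3.94×1.150/(0.250×53.8))]
= (1/1.150) ln[5.600 × 0.6631] = 0.8696 × ln(3.713) = 0.8696 × 1.312 = 1.141 d.
D_c = (k_1/k_a) L₀ e^(−k_1 t_c) = (0.250/1.40) × 53.8 × e^(−0.250×1.141) = 0.1786 × 53.8 × 0.7519 = 7.223 mg/L.
Minimum DO = C_s − D_c = 11.6 − 7.223 = 4.377 mg/L.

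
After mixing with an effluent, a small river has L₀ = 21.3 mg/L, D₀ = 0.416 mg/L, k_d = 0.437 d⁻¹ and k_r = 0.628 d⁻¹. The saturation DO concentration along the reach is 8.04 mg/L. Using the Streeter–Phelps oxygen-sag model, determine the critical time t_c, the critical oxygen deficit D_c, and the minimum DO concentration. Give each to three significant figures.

At the critical point dD/dt = 0, so k_d L₀ e^(−k_d t) = k_r D. Substituting D(t) from the Streeter–Phelps equation and solving for t gives
t_c = ln[(k_r/k_d)(1 − D₀(k_r−k_d)/(k_d L₀))] / (k_r−k_d).
Here k_r−k_d = 0.1910 d⁻¹ and 1 − D₀(k_r−k_d)/(k_d L₀) = 1 − 0.416×0.1910/(0.437×21.3) = 0.9915, so
t_c = ln(1.437 × 0.9915) / 0.1910 = 0.3540 / 0.1910 = 1.854 d.
D_c = (k_d/k_r) L₀ e^(−k_d t_c) = (0.437/0.628) × 21.3 × e^(−0.437×1.854) = 0.6959 × 21.3 × 0.4449 = 6.594 mg/L.
Minimum DO = C_s − D_c = 8.04 − 6.594 = 1.446 mg/L.

t_c ≈ 1.85 d; D_c ≈ 6.59 mg/L; min DO ≈ 1.45 mg/L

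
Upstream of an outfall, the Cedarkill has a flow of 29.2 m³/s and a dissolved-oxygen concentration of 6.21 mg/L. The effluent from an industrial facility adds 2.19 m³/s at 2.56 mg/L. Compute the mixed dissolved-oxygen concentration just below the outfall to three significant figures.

5.96 mg/L

Flow-weighted mixing: C = (Q_r C_r + Q_w C_w)/(Q_r + Q_w)
= (29.2×6.21 + 2.19×2.56)/(29.2 + 2.19) = 186.9/31.39 = 5.955 mg/L.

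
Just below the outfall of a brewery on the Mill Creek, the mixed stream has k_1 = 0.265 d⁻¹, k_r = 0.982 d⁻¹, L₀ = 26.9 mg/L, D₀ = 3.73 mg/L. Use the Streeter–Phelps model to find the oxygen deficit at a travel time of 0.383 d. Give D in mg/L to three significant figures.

k_1 L₀/(k_r−k_1) = 0.265×26.9/(0.982−0.265) = 7.128/0.7170 = 9.942 mg/L.
e^(−k_1 t) = e^(−0.265×0.3830) = 0.9035; e^(−k_r t) = e^(−0.982×0.3830) = 0.6865.
D = 9.942 × (0.9035 − 0.6865) + 3.73 × 0.6865 = 2.157 + 2.561 = 4.718 mg/L.

D ≈ 4.72 mg/L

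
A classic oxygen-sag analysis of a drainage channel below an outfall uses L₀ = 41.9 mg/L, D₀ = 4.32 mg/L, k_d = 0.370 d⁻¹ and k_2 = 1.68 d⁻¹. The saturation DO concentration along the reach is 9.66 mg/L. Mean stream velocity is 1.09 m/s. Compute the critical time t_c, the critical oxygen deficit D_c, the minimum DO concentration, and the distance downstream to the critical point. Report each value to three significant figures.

At the critical point dD/dt = 0, so k_d L₀ e^(−k_d t) = k_2 D. Substituting D(t) from the Streeter–Phelps equation and solving for t gives
t_c = ln[(k_2/k_d)(1 − D₀(k_2−k_d)/(k_d L₀))] / (k_2−k_d).
Here k_2−k_d = 1.310 d⁻¹ and 1 − D₀(k_2−k_d)/(k_d L₀) = 1 − 4.32×1.310/(0.370×41.9) = 0.6350, so
t_c = ln(4.541 × 0.6350) / 1.310 = 1.059 / 1.310 = 0.8083 d.
D_c = (k_d/k_2) L₀ e^(−k_d t_c) = (0.370/1.68) × 41.9 × e^(−0.370×0.8083) = 0.2202 × 41.9 × 0.7415 = 6.843 mg/L.
Minimum DO = C_s − D_c = 9.66 − 6.843 = 2.817 mg/L.
x_c = v t_c = 1.09 m/s × 0.8083 d × 86400 s/d = 76120 m ≈ 76.1 km.

t_c ≈ 0.808 d; D_c ≈ 6.84 mg/L; min DO ≈ 2.82 mg/L; x_c ≈ 76.1 km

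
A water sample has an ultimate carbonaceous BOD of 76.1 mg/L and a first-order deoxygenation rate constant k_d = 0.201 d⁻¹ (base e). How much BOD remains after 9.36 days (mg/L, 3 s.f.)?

L ≈ 11.6 mg/L

L_t = L₀ e^(−k_d t) = 76.1 × e^(−0.201×9.36) = 76.1 × 0.1524 = 11.60 mg/L.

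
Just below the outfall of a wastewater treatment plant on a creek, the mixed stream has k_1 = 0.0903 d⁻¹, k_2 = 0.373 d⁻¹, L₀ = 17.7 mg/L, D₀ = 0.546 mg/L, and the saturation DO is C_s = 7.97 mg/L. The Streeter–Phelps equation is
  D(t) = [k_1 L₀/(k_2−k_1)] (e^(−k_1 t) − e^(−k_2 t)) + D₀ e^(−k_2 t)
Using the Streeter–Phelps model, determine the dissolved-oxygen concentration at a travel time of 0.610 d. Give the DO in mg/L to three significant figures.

DO ≈ 6.69 mg/L

k_1 L₀/(k_2−k_1) = 0.0903×17.7/(0.373−0.0903) = 1.598/0.2827 = 5.654 mg/L.
e^(−k_1 t) = e^(−0.0903×0.6100) = 0.9464; e^(−k_2 t) = e^(−0.373×0.6100) = 0.7965.
D = 5.654 × (0.9464 − 0.7965) + 0.546 × 0.7965 = 0.8475 + 0.4349 = 1.282 mg/L.
DO = C_s − D = 7.97 − 1.282 = 6.688 mg/L.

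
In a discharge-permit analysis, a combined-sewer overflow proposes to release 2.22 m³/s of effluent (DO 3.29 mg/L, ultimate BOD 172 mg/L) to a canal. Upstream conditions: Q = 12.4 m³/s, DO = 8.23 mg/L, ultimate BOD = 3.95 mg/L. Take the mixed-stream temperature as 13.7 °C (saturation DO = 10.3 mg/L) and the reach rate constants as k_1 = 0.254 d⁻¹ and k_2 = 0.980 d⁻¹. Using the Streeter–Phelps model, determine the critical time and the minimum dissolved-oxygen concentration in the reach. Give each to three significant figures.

t_c ≈ 1.42 d; minimum DO ≈ 4.97 mg/L

Mixed DO = (12.4×8.23 + 2.22×3.29)/(12.4+2.22) = 109.4/14.62 = 7.480 mg/L.
Mixed L₀ = (12.4×3.95 + 2.22×172)/(14.62) = 430.8/14.62 = 29.47 mg/L.
Initial deficit D₀ = C_s − DO₀ = 10.3 − 7.480 = 2.820 mg/L.
t_c = (1/0.7260) ln[(0.980/0.254)(1 − 2.820×0.7260/(0.254×29.47))] = 1.377 × ln(2.803) = 1.420 d.
D_c = (0.254/0.980) × 29.47 × e^(−0.254×1.420) = 0.2592 × 29.47 × 0.6973 = 5.325 mg/L.
Minimum DO = 10.3 − 5.325 = 4.975 mg/L.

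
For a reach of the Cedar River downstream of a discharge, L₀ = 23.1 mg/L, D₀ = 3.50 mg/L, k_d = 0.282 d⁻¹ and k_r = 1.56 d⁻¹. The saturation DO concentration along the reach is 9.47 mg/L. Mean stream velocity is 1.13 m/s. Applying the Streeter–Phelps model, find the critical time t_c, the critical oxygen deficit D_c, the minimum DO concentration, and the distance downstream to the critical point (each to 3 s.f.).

t_c = [1/(k_r−k_d)] ln[(k_r/k_d)(1 − D₀(k_r−k_d)/(k_d L₀))]
= [1/(1.56−0.282)] ln[(1.56/0.282)(1 − 3.50×1.278/(0.282×23.1))]
= (1/1.278) ln[5.532 × 0.3133] = 0.7825 × ln(1.733) = 0.7825 × 0.5501 = 0.4304 d.
D_c = (k_d/k_r) L₀ e^(−k_d t_c) = (0.282/1.56) × 23.1 × e^(−0.282×0.4304) = 0.1808 × 23.1 × 0.8857 = 3.698 mg/L.
Minimum DO = C_s − D_c = 9.47 − 3.698 = 5.772 mg/L.
x_c = v t_c = 1.13 m/s × 0.4304 d × 86400 s/d = 42020 m ≈ 42.0 km.

t_c ≈ 0.430 d; D_c ≈ 3.70 mg/L; min DO ≈ 5.77 mg/L; x_c ≈ 42.0 km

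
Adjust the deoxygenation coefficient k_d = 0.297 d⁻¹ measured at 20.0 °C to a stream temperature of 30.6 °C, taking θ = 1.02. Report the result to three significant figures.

k_d(T₂) = k_d(T₁) · θ^(T₂−T₁) = 0.297 × 1.02^(30.6−20.0)
= 0.297 × 1.02^10.6 = 0.297 × 1.234 = 0.3664 d⁻¹.

k_d ≈ 0.366 d⁻¹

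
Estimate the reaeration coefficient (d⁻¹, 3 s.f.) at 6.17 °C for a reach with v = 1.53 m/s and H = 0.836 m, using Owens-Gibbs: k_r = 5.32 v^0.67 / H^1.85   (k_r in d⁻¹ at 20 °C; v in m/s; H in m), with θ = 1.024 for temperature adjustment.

k_r(20) = 5.32 × 1.53^0.67 / 0.836^1.85 = 5.32 × 1.330 / 0.7179 = 9.853 d⁻¹.
k_r(6.17) = 9.853 × 1.024^(6.17−20) = 9.853 × 0.7204 = 7.098 d⁻¹.

k_r ≈ 7.10 d⁻¹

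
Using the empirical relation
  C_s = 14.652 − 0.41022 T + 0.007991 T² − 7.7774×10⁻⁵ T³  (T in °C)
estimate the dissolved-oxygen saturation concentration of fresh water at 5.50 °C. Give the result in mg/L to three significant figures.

C_s ≈ 12.6 mg/L

C_s = 14.652 − 0.41022×5.50 + 0.007991×5.50² − 7.7774×10⁻⁵×5.50³ = 12.62 mg/L.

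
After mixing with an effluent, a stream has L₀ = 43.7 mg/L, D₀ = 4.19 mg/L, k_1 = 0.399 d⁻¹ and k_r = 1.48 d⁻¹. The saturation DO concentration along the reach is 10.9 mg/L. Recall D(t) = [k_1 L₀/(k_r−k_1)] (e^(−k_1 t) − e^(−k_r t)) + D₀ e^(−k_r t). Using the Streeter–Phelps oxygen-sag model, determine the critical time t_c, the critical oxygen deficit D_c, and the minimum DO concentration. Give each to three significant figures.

t_c ≈ 0.934 d; D_c ≈ 8.11 mg/L; min DO ≈ 2.79 mg/L

With k_r/k_1 = 3.709 and 1 − D₀(k_r−k_1)/(k_1 L₀) = 0.7402,
t_c = ln(3.709 × 0.7402) / (1.48 − 0.399) = ln(2.746) / 1.081 = 1.010/1.081 = 0.9344 d.
D_c = (k_1/k_r) L₀ e^(−k_1 t_c) = (0.399/1.48) × 43.7 × e^(−0.399×0.9344) = 0.2696 × 43.7 × 0.6888 = 8.115 mg/L.
Minimum DO = C_s − D_c = 10.9 − 8.115 = 2.785 mg/L.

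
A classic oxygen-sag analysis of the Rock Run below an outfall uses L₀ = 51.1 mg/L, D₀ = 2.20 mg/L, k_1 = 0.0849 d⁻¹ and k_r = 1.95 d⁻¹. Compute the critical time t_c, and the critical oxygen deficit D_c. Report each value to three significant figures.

t_c ≈ 0.118 d; D_c ≈ 2.20 mg/L

t_c = [1/(k_r−k_1)] ln[(k_r/k_1)(1 − D₀(k_r−k_1)/(k_1 L₀))]
= [1/(1.95−0.0849)] ln[(1.95/0.0849)(1 − 2.20×1.865/(0.0849×51.1))]
= (1/1.865) ln[22.97 × 0.05421] = 0.5362 × ln(1.245) = 0.5362 × 0.2192 = 0.1175 d.
D_c = (k_1/k_r) L₀ e^(−k_1 t_c) = (0.0849/1.95) × 51.1 × e^(−0.0849×0.1175) = 0.04354 × 51.1 × 0.9901 = 2.203 mg/L.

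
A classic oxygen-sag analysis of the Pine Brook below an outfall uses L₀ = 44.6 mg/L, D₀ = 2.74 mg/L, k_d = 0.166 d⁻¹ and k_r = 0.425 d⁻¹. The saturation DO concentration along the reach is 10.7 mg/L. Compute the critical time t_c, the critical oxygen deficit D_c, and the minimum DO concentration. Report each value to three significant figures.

t_c ≈ 3.24 d; D_c ≈ 10.2 mg/L; min DO ≈ 0.528 mg/L

t_c = [1/(k_r−k_d)] ln[(k_r/k_d)(1 − D₀(k_r−k_d)/(k_d L₀))]
= [1/(0.425−0.166)] ln[(0.425/0.166)(1 − 2.74×0.2590/(0.166×44.6))]
= (1/0.2590) ln[2.560 × 0.9041] = 3.861 × ln(2.315) = 3.861 × 0.8393 = 3.241 d.
L(t_c) = L₀ e^(−k_d t_c) = 44.6 × 0.5839 = 26.04 mg/L, and at the critical point k_r D_c = k_d L, so D_c = (0.166/0.425) × 26.04 = 10.17 mg/L.
Minimum DO = C_s − D_c = 10.7 − 10.17 = 0.5276 mg/L.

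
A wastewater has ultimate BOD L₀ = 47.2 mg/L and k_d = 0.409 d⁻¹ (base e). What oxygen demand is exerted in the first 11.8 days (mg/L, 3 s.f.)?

y_t = L₀(1 − e^(−k_d t)) = 47.2 × (1 − e^(−0.409×11.8))
= 47.2 × (1 − 0.008017) = 47.2 × 0.9920 = 46.82 mg/L.

y ≈ 46.8 mg/L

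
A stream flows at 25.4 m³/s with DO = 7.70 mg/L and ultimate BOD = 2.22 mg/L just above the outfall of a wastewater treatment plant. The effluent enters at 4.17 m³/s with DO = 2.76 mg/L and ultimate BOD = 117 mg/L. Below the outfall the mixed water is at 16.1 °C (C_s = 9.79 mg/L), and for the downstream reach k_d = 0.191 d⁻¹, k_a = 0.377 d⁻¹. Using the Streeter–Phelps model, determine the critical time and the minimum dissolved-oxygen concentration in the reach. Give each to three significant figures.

t_c ≈ 2.80 d; minimum DO ≈ 4.33 mg/L

Mixed DO = (25.4×7.70 + 4.17×2.76)/(25.4+4.17) = 207.1/29.57 = 7.003 mg/L.
Mixed L₀ = (25.4×2.22 + 4.17×117)/(29.57) = 544.3/29.57 = 18.41 mg/L.
Initial deficit D₀ = C_s − DO₀ = 9.79 − 7.003 = 2.787 mg/L.
t_c = (1/0.1860) ln[(0.377/0.191)(1 − 2.787×0.1860/(0.191×18.41))] = 5.376 × ln(1.683) = 2.798 d.
D_c = (0.191/0.377) × 18.41 × e^(−0.191×2.798) = 0.5066 × 18.41 × 0.5860 = 5.464 mg/L.
Minimum DO = 9.79 − 5.464 = 4.326 mg/L.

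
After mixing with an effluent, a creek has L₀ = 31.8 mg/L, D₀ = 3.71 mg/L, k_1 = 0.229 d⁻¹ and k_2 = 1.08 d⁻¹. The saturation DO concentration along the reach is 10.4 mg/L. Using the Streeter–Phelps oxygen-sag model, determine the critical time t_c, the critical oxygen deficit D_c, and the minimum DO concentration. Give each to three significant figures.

With k_2/k_1 = 4.716 and 1 − D₀(k_2−k_1)/(k_1 L₀) = 0.5664,
t_c = ln(4.716 × 0.5664) / (1.08 − 0.229) = ln(2.671) / 0.8510 = 0.9826/0.8510 = 1.155 d.
L(t_c) = L₀ e^(−k_1 t_c) = 31.8 × 0.7677 = 24.41 mg/L, and at the critical point k_2 D_c = k_1 L, so D_c = (0.229/1.08) × 24.41 = 5.176 mg/L.
Minimum DO = C_s − D_c = 10.4 − 5.176 = 5.224 mg/L.

t_c ≈ 1.15 d; D_c ≈ 5.18 mg/L; min DO ≈ 5.22 mg/L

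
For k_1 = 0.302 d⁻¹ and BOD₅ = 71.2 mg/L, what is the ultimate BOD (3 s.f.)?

BOD₅ = L₀(1 − e^(−5k_1)) ⇒ L₀ = BOD₅ / (1 − e^(−5×0.302))
= 71.2 / (1 − 0.2209) = 71.2 / 0.7791 = 91.39 mg/L.

L₀ ≈ 91.4 mg/L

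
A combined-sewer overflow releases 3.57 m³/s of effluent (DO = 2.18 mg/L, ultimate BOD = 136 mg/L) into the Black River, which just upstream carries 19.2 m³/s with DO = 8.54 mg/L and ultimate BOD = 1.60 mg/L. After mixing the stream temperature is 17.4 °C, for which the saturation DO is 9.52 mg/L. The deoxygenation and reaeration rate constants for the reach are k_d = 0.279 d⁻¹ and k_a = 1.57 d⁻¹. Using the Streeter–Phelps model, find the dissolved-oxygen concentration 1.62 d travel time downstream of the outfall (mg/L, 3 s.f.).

DO ≈ 6.63 mg/L

Mixed DO = (19.2×8.54 + 3.57×2.18)/(19.2+3.57) = 171.8/22.77 = 7.543 mg/L.
Mixed L₀ = (19.2×1.60 + 3.57×136)/(22.77) = 516.2/22.77 = 22.67 mg/L.
Initial deficit D₀ = C_s − DO₀ = 9.52 − 7.543 = 1.977 mg/L.
D(1.62) = [0.279×22.67/(1.57−0.279)](e^(−0.279×1.62) − e^(−1.57×1.62)) + 1.977 e^(−1.57×1.62)
= 4.900 × (0.6364 − 0.07860) + 1.977 × 0.07860 = 2.888 mg/L.
DO = 9.52 − 2.888 = 6.632 mg/L.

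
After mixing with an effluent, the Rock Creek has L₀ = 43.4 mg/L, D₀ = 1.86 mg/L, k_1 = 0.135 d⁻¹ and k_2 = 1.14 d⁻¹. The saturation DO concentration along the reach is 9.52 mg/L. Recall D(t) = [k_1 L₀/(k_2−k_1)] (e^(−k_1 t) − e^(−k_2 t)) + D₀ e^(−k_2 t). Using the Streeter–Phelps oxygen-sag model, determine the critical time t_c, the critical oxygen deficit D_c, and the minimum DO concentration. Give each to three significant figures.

t_c = [1/(k_2−k_1)] ln[(k_2/k_1)(1 − D₀(k_2−k_1)/(k_1 L₀))]
= [1/(1.14−0.135)] ln[(1.14/0.135)(1 − 1.86×1.005/(0.135×43.4))]
= (1/1.005) ln[8.444 × 0.6810] = 0.9950 × ln(5.750) = 0.9950 × 1.749 = 1.741 d.
D_c = (k_1/k_2) L₀ e^(−k_1 t_c) = (0.135/1.14) × 43.4 × e^(−0.135×1.741) = 0.1184 × 43.4 × 0.7906 = 4.063 mg/L.
Minimum DO = C_s − D_c = 9.52 − 4.063 = 5.457 mg/L.

t_c ≈ 1.74 d; D_c ≈ 4.06 mg/L; min DO ≈ 5.46 mg/L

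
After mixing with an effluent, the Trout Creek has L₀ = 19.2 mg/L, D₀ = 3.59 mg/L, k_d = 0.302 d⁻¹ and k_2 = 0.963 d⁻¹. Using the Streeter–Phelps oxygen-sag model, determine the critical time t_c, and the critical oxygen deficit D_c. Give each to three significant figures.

t_c ≈ 0.958 d; D_c ≈ 4.51 mg/L

t_c = [1/(k_2−k_d)] ln[(k_2/k_d)(1 − D₀(k_2−k_d)/(k_d L₀))]
= [1/(0.963−0.302)] ln[(0.963/0.302)(1 − 3.59×0.6610/(0.302×19.2))]
= (1/0.6610) ln[3.189 × 0.5908] = 1.513 × ln(1.884) = 1.513 × 0.6333 = 0.9580 d.
D_c = (k_d/k_2) L₀ e^(−k_d t_c) = (0.302/0.963) × 19.2 × e^(−0.302×0.9580) = 0.3136 × 19.2 × 0.7488 = 4.508 mg/L.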